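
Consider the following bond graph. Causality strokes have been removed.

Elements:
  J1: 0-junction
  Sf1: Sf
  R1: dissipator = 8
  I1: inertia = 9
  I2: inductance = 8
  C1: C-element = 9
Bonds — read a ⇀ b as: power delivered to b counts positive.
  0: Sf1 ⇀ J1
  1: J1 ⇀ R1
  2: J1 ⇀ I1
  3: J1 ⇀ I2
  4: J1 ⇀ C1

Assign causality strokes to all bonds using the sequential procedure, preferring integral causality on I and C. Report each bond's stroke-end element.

β0 stroke at Sf1
β1 stroke at R1
β2 stroke at I1
β3 stroke at I2
β4 stroke at J1

β0 stroke at Sf1  (Sf1 fixes flow; stroke at Sf1)
β2 stroke at I1  (prefer integral on I1)
β3 stroke at I2  (prefer integral on I2)
β4 stroke at J1  (prefer integral on C1)
β1 stroke at R1  (0-jn J1 has e-setter on 4)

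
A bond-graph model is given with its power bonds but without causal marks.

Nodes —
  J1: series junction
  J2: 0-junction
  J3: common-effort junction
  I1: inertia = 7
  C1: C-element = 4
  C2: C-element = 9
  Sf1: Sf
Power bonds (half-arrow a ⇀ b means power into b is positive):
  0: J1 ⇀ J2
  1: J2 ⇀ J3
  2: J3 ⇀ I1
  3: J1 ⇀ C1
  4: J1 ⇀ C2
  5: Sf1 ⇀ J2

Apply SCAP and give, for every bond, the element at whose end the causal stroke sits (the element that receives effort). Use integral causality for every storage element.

b5 stroke→Sf1  (Sf1: flow source, stroke at near end)
b2 stroke→I1  (I1 integral (f out))
b1 stroke→J3  (J3 needs exactly one e-in)
b0 stroke→J2  (closing 0-jn rule on J2)
b3 stroke→J1  (1-jn J1 has f-setter on 0)
b4 stroke→J1  (1-jn J1 has f-setter on 0)

bond 0 |J2
bond 1 |J3
bond 2 |I1
bond 3 |J1
bond 4 |J1
bond 5 |Sf1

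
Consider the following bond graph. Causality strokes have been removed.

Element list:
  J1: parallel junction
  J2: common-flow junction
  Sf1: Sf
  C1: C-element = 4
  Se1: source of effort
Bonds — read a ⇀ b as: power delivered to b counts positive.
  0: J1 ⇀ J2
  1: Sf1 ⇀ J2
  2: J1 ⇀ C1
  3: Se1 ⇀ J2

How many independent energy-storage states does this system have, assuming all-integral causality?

b1 stroke→Sf1  (Sf1 fixes flow; stroke at Sf1)
b3 stroke→J2  (Se1 fixes effort; stroke away)
b0 stroke→J2  (J2 flow already set via bond 1)
b2 stroke→J1  (J1 needs exactly one e-in)

1  (C1 all integral)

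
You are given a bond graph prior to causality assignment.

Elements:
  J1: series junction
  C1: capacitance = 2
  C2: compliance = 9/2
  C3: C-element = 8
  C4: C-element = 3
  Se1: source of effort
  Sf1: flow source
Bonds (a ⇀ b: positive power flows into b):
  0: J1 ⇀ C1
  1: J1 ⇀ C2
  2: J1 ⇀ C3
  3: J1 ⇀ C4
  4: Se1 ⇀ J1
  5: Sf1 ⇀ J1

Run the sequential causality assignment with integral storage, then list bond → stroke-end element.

bond 0 →J1
bond 1 →J1
bond 2 →J1
bond 3 →J1
bond 4 →J1
bond 5 →Sf1

bond 4 stroke at J1  (Se1 fixes effort; stroke away)
bond 5 stroke at Sf1  (Sf1: flow source, stroke at near end)
bond 0 stroke at J1  (common-f at J1 fixed by 5)
bond 1 stroke at J1  (J1: bond 5 brought flow, rest push out)
bond 2 stroke at J1  (J1 flow already set via bond 5)
bond 3 stroke at J1  (J1: bond 5 brought flow, rest push out)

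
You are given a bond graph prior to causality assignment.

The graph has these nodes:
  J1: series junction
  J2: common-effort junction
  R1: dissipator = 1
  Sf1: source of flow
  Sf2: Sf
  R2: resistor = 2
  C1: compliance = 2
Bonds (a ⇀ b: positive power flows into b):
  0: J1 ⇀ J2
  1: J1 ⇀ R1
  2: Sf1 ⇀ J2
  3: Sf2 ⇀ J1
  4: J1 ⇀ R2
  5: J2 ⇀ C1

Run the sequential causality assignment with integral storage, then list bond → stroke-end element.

bond 2 stroke→Sf1  (Sf1 fixes flow; stroke at Sf1)
bond 3 stroke→Sf2  (Sf2: flow source, stroke at near end)
bond 0 stroke→J1  (J1 flow already set via bond 3)
bond 1 stroke→J1  (common-f at J1 fixed by 3)
bond 4 stroke→J1  (1-jn J1 has f-setter on 3)
bond 5 stroke→J2  (J2 needs exactly one e-in)

#0 |J1
#1 |J1
#2 |Sf1
#3 |Sf2
#4 |J1
#5 |J2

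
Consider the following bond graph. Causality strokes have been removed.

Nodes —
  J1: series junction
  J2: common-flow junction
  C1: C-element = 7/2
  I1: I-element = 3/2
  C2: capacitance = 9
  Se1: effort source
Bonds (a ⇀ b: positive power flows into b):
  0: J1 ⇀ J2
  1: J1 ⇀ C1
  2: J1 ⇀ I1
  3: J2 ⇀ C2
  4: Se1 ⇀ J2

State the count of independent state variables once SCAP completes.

β4 →J2  (Se1: effort source, stroke at far end)
β1 →J1  (prefer integral on C1)
β2 →I1  (I1 integral (f out))
β0 →J1  (common-f at J1 fixed by 2)
β3 →J2  (common-f at J2 fixed by 0)

3  (C1, C2, I1 all integral)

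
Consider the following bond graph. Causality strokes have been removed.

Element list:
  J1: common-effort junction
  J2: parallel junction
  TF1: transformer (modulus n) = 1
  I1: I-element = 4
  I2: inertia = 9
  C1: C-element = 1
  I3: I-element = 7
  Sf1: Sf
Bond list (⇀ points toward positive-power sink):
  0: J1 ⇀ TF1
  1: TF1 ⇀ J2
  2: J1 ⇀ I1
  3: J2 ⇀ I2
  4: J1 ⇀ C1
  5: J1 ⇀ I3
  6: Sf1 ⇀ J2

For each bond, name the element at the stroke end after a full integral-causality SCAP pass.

b0 |TF1
b1 |J2
b2 |I1
b3 |I2
b4 |J1
b5 |I3
b6 |Sf1

bond 6 stroke at Sf1  (Sf1 fixes flow; stroke at Sf1)
bond 2 stroke at I1  (I1 integral (f out))
bond 3 stroke at I2  (I2: I, integral causality)
bond 1 stroke at J2  (closing 0-jn rule on J2)
bond 0 stroke at TF1  (TF TF1: opposite of bond 1)
bond 4 stroke at J1  (C1: C, integral causality)
bond 5 stroke at I3  (0-jn J1 has e-setter on 4)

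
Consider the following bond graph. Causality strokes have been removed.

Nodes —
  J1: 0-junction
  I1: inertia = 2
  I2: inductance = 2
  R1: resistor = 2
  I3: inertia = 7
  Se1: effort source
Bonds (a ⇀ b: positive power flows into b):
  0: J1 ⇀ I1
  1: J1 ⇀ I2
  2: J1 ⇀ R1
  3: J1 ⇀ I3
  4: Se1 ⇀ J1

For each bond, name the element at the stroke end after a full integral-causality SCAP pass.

bond 0 |I1
bond 1 |I2
bond 2 |R1
bond 3 |I3
bond 4 |J1

bond 4 stroke at J1  (source Se1 imposes e)
bond 0 stroke at I1  (common-e at J1 fixed by 4)
bond 1 stroke at I2  (J1: bond 4 brought effort, rest push out)
bond 2 stroke at R1  (J1 effort already set via bond 4)
bond 3 stroke at I3  (common-e at J1 fixed by 4)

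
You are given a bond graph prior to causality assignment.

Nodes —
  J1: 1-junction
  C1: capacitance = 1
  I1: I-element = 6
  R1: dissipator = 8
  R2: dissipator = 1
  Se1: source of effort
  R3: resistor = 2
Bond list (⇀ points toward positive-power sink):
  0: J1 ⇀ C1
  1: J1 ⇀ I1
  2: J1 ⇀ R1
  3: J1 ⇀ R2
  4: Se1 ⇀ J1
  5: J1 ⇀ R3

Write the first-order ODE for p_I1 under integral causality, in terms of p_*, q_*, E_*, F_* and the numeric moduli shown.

dp_I1/dt = E_Se1 - 11*p_I1/6 - q_C1

bond 4 stroke→J1  (Se1: effort source, stroke at far end)
bond 0 stroke→J1  (C1 outputs effort q/C1)
bond 1 stroke→I1  (prefer integral on I1)
bond 2 stroke→J1  (J1: bond 1 brought flow, rest push out)
bond 3 stroke→J1  (1-jn J1 has f-setter on 1)
bond 5 stroke→J1  (J1: bond 1 brought flow, rest push out)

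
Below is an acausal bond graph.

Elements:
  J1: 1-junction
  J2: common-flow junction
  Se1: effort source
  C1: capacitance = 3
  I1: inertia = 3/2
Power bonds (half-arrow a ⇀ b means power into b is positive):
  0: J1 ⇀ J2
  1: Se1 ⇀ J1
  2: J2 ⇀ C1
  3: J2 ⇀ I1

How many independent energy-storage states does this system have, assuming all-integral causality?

2  (C1, I1 all integral)

b1 |J1  (Se1 (Se) sets effort on bond)
b0 |J2  (closing 1-jn rule on J1)
b2 |J2  (prefer integral on C1)
b3 |I1  (J2 needs exactly one f-in)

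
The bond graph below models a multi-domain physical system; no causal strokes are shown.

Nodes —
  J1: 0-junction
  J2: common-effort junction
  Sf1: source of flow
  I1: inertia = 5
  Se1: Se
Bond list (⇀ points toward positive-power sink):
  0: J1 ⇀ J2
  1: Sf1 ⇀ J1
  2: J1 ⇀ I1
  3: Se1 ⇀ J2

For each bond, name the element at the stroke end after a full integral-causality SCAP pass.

b1 |Sf1  (source Sf1 imposes f)
b3 |J2  (source Se1 imposes e)
b0 |J1  (0-jn J2 has e-setter on 3)
b2 |I1  (J1 effort already set via bond 0)

b0 |J1
b1 |Sf1
b2 |I1
b3 |J2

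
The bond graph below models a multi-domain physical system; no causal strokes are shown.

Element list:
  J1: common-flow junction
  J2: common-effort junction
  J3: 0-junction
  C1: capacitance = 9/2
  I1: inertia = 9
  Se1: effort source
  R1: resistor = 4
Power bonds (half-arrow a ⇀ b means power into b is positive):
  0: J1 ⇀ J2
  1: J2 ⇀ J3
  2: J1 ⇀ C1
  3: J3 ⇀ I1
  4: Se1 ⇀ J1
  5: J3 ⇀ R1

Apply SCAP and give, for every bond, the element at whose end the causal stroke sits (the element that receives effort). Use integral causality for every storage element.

#0 |J2
#1 |J3
#2 |J1
#3 |I1
#4 |J1
#5 |R1

#4 |J1  (Se1: effort source, stroke at far end)
#2 |J1  (C1: C, integral causality)
#0 |J2  (J1: last free bond brings flow in)
#1 |J3  (common-e at J2 fixed by 0)
#3 |I1  (J3: bond 1 brought effort, rest push out)
#5 |R1  (J3 effort already set via bond 1)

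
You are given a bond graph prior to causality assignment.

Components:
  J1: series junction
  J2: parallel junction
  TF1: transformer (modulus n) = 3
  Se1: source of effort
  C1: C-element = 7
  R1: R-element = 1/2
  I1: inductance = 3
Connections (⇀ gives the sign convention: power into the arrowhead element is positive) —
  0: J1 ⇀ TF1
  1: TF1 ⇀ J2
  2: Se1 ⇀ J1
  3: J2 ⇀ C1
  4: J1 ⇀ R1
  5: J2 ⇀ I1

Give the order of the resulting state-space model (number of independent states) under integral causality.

β2 stroke→J1  (Se1 (Se) sets effort on bond)
β3 stroke→J2  (C1 integral (e out))
β1 stroke→TF1  (common-e at J2 fixed by 3)
β5 stroke→I1  (common-e at J2 fixed by 3)
β0 stroke→J1  (TF TF1: opposite of bond 1)
β4 stroke→R1  (J1: last free bond brings flow in)

2  (C1, I1 all integral)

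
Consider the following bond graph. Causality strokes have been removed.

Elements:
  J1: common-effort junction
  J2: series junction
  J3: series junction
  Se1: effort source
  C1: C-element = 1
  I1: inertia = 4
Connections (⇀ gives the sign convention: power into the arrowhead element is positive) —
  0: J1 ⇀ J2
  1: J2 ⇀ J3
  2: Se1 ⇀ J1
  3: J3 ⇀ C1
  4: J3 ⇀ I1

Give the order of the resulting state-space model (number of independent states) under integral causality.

2  (C1, I1 all integral)

β2 →J1  (Se1 (Se) sets effort on bond)
β0 →J2  (common-e at J1 fixed by 2)
β1 →J3  (closing 1-jn rule on J2)
β3 →J3  (prefer integral on C1)
β4 →I1  (closing 1-jn rule on J3)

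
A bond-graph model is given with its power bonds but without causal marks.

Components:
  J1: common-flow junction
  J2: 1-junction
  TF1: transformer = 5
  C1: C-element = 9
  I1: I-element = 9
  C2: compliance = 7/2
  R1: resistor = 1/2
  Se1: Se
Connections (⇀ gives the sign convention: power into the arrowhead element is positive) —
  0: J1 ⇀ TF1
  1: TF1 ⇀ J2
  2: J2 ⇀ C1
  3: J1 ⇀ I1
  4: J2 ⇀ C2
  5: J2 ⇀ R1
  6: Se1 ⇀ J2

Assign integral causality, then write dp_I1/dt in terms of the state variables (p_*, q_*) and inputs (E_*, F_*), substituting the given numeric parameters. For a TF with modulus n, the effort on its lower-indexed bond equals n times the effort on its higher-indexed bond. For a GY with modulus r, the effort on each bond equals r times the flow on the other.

dp_I1/dt = 5*E_Se1 - 25*p_I1/18 - 5*q_C1/9 - 10*q_C2/7

β6 →J2  (Se1 (Se) sets effort on bond)
β2 →J2  (C1 outputs effort q/C1)
β3 →I1  (I1: I, integral causality)
β0 →J1  (J1 flow already set via bond 3)
β1 →TF1  (TF TF1: opposite of bond 0)
β4 →J2  (J2: bond 1 brought flow, rest push out)
β5 →J2  (J2 flow already set via bond 1)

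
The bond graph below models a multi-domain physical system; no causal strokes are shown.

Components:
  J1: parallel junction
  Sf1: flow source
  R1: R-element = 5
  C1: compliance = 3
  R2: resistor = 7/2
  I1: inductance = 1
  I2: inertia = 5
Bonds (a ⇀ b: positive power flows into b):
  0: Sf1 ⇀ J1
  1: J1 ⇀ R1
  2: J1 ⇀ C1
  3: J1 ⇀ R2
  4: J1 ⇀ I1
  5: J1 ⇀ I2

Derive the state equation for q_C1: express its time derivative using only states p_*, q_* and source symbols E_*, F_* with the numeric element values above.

#0 stroke→Sf1  (Sf1: flow source, stroke at near end)
#2 stroke→J1  (C1 integral (e out))
#1 stroke→R1  (common-e at J1 fixed by 2)
#3 stroke→R2  (J1: bond 2 brought effort, rest push out)
#4 stroke→I1  (0-jn J1 has e-setter on 2)
#5 stroke→I2  (common-e at J1 fixed by 2)

dq_C1/dt = F_Sf1 - p_I1 - p_I2/5 - 17*q_C1/105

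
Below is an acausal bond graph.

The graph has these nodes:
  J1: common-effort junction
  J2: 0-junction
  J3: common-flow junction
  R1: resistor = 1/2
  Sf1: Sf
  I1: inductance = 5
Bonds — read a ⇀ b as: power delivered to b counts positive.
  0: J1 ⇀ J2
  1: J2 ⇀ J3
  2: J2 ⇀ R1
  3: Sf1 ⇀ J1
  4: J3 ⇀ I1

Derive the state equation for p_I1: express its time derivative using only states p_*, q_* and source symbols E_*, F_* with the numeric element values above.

β3 stroke→Sf1  (Sf1 (Sf) sets flow on bond)
β0 stroke→J1  (closing 0-jn rule on J1)
β4 stroke→I1  (I1 integral (f out))
β1 stroke→J3  (1-jn J3 has f-setter on 4)
β2 stroke→J2  (J2 needs exactly one e-in)

dp_I1/dt = F_Sf1/2 - p_I1/10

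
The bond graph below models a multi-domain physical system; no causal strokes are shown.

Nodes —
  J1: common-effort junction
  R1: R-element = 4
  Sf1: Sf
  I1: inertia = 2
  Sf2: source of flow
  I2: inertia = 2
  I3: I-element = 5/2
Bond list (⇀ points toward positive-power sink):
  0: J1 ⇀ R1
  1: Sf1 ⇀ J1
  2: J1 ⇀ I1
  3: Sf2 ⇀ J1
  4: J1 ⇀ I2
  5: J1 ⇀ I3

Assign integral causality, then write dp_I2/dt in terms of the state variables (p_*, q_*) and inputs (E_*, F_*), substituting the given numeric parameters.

#1 →Sf1  (Sf1 (Sf) sets flow on bond)
#3 →Sf2  (Sf2: flow source, stroke at near end)
#2 →I1  (I1 outputs flow p/I1)
#4 →I2  (prefer integral on I2)
#5 →I3  (I3 integral (f out))
#0 →J1  (J1 needs exactly one e-in)

dp_I2/dt = 4*F_Sf1 + 4*F_Sf2 - 2*p_I1 - 2*p_I2 - 8*p_I3/5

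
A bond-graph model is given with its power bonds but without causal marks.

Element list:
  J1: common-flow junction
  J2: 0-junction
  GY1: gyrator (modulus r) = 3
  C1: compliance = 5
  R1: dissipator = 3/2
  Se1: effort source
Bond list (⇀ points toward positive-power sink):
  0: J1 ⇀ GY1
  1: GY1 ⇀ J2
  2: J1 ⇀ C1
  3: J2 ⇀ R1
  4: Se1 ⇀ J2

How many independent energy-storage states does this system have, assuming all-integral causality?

1  (C1 all integral)

b4 stroke at J2  (source Se1 imposes e)
b1 stroke at GY1  (J2 effort already set via bond 4)
b3 stroke at R1  (common-e at J2 fixed by 4)
b0 stroke at GY1  (GY GY1: same side as bond 1)
b2 stroke at J1  (J1: bond 0 brought flow, rest push out)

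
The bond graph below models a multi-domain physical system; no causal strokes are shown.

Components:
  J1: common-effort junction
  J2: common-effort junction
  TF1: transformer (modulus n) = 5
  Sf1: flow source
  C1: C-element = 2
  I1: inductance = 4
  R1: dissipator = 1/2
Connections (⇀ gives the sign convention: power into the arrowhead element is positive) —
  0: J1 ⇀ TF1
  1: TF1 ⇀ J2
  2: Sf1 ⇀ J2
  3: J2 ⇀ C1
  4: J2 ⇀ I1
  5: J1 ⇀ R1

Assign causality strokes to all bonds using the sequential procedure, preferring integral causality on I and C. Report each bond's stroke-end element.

b2 stroke→Sf1  (Sf1: flow source, stroke at near end)
b3 stroke→J2  (C1: C, integral causality)
b1 stroke→TF1  (0-jn J2 has e-setter on 3)
b4 stroke→I1  (0-jn J2 has e-setter on 3)
b0 stroke→J1  (TF TF1: opposite of bond 1)
b5 stroke→R1  (J1 effort already set via bond 0)

β0 stroke at J1
β1 stroke at TF1
β2 stroke at Sf1
β3 stroke at J2
β4 stroke at I1
β5 stroke at R1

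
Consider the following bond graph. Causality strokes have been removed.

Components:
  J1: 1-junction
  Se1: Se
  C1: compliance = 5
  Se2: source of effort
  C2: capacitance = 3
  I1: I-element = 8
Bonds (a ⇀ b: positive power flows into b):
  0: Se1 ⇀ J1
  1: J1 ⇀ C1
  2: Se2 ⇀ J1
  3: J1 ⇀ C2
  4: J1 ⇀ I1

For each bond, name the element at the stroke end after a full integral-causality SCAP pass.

#0 |J1  (Se1 (Se) sets effort on bond)
#2 |J1  (Se2: effort source, stroke at far end)
#1 |J1  (C1 integral (e out))
#3 |J1  (C2: C, integral causality)
#4 |I1  (J1 needs exactly one f-in)

β0 stroke at J1
β1 stroke at J1
β2 stroke at J1
β3 stroke at J1
β4 stroke at I1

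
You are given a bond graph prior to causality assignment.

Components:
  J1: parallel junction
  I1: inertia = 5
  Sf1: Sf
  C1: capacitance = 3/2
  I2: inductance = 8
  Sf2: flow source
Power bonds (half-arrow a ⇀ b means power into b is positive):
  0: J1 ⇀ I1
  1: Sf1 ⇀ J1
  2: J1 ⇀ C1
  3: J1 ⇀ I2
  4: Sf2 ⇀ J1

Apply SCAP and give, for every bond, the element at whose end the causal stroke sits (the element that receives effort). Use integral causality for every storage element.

β1 |Sf1  (Sf1: flow source, stroke at near end)
β4 |Sf2  (source Sf2 imposes f)
β0 |I1  (I1 outputs flow p/I1)
β2 |J1  (prefer integral on C1)
β3 |I2  (J1: bond 2 brought effort, rest push out)

#0 stroke→I1
#1 stroke→Sf1
#2 stroke→J1
#3 stroke→I2
#4 stroke→Sf2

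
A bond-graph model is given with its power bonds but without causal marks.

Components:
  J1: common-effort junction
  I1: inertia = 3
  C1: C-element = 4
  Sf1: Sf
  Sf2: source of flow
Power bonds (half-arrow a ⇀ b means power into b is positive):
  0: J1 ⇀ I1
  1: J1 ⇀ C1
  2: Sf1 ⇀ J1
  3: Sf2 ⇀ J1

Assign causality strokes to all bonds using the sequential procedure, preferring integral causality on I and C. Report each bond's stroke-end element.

β2 |Sf1  (Sf1: flow source, stroke at near end)
β3 |Sf2  (Sf2 (Sf) sets flow on bond)
β0 |I1  (prefer integral on I1)
β1 |J1  (J1: last free bond brings effort in)

β0 →I1
β1 →J1
β2 →Sf1
β3 →Sf2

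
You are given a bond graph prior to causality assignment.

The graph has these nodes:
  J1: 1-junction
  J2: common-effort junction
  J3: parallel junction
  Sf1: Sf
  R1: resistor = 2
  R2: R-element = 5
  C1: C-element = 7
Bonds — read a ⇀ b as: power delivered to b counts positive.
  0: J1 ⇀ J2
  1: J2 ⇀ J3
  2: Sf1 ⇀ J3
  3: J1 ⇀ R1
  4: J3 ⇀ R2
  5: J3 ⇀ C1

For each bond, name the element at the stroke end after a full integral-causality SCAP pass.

β0 stroke at J1
β1 stroke at J2
β2 stroke at Sf1
β3 stroke at R1
β4 stroke at R2
β5 stroke at J3

bond 2 stroke→Sf1  (source Sf1 imposes f)
bond 5 stroke→J3  (C1: C, integral causality)
bond 1 stroke→J2  (J3 effort already set via bond 5)
bond 4 stroke→R2  (0-jn J3 has e-setter on 5)
bond 0 stroke→J1  (0-jn J2 has e-setter on 1)
bond 3 stroke→R1  (J1: last free bond brings flow in)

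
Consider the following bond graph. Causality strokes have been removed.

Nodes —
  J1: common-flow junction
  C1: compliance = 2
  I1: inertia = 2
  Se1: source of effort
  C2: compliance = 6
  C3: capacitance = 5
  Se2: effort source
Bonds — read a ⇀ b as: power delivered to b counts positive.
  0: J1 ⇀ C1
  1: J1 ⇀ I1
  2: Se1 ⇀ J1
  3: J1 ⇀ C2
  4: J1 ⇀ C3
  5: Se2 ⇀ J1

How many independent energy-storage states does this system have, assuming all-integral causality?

b2 stroke→J1  (Se1: effort source, stroke at far end)
b5 stroke→J1  (Se2 (Se) sets effort on bond)
b0 stroke→J1  (C1: C, integral causality)
b1 stroke→I1  (prefer integral on I1)
b3 stroke→J1  (common-f at J1 fixed by 1)
b4 stroke→J1  (1-jn J1 has f-setter on 1)

4  (C1, C2, C3, I1 all integral)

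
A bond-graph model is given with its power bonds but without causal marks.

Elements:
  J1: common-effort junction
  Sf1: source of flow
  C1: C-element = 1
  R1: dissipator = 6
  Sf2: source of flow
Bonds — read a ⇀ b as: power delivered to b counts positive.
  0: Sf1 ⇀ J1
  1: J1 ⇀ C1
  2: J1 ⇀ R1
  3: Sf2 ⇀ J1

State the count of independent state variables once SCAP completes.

#0 stroke→Sf1  (Sf1: flow source, stroke at near end)
#3 stroke→Sf2  (Sf2 (Sf) sets flow on bond)
#1 stroke→J1  (C1: C, integral causality)
#2 stroke→R1  (J1: bond 1 brought effort, rest push out)

1  (C1 all integral)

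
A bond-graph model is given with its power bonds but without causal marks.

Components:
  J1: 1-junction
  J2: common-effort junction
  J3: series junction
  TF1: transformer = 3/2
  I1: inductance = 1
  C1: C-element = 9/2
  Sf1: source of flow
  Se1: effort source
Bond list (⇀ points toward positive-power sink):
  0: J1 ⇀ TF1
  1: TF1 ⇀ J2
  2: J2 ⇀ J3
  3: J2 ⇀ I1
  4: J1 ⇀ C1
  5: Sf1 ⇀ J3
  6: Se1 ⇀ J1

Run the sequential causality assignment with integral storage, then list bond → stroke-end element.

bond 5 stroke at Sf1  (source Sf1 imposes f)
bond 6 stroke at J1  (source Se1 imposes e)
bond 2 stroke at J3  (1-jn J3 has f-setter on 5)
bond 3 stroke at I1  (prefer integral on I1)
bond 1 stroke at J2  (only one effort-in slot at J2)
bond 0 stroke at TF1  (through TF1, causality passes straight; one stroke at TF1)
bond 4 stroke at J1  (J1 flow already set via bond 0)

#0 |TF1
#1 |J2
#2 |J3
#3 |I1
#4 |J1
#5 |Sf1
#6 |J1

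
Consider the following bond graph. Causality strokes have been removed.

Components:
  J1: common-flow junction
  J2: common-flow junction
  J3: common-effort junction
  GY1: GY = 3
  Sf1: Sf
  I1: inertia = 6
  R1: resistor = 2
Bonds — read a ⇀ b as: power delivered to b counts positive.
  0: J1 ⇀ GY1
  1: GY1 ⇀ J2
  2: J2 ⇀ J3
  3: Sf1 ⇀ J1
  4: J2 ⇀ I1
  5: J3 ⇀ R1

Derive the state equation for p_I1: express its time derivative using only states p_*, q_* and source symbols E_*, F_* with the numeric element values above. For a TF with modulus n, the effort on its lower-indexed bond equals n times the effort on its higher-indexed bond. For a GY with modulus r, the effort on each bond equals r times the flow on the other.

dp_I1/dt = 3*F_Sf1 - p_I1/3

β3 →Sf1  (Sf1 (Sf) sets flow on bond)
β0 →J1  (J1: bond 3 brought flow, rest push out)
β1 →J2  (GY GY1: same side as bond 0)
β4 →I1  (I1: I, integral causality)
β2 →J2  (J2: bond 4 brought flow, rest push out)
β5 →J3  (J3 needs exactly one e-in)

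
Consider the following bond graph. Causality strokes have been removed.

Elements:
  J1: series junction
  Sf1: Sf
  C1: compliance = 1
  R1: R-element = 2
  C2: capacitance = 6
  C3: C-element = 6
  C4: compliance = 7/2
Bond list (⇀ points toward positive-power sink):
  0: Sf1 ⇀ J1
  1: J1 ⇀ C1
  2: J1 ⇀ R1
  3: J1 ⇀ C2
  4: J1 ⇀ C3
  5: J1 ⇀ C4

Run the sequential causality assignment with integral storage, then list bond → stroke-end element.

bond 0 stroke→Sf1
bond 1 stroke→J1
bond 2 stroke→J1
bond 3 stroke→J1
bond 4 stroke→J1
bond 5 stroke→J1

β0 →Sf1  (source Sf1 imposes f)
β1 →J1  (common-f at J1 fixed by 0)
β2 →J1  (J1 flow already set via bond 0)
β3 →J1  (common-f at J1 fixed by 0)
β4 →J1  (J1: bond 0 brought flow, rest push out)
β5 →J1  (1-jn J1 has f-setter on 0)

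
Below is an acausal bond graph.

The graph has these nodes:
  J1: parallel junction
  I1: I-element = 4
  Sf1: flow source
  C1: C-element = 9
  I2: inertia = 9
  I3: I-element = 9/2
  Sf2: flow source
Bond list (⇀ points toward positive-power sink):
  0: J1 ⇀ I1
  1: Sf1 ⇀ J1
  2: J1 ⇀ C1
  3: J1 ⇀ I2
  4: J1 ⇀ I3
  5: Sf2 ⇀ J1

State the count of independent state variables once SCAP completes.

bond 1 stroke→Sf1  (Sf1 (Sf) sets flow on bond)
bond 5 stroke→Sf2  (Sf2 (Sf) sets flow on bond)
bond 0 stroke→I1  (prefer integral on I1)
bond 2 stroke→J1  (C1: C, integral causality)
bond 3 stroke→I2  (0-jn J1 has e-setter on 2)
bond 4 stroke→I3  (J1: bond 2 brought effort, rest push out)

4  (C1, I1, I2, I3 all integral)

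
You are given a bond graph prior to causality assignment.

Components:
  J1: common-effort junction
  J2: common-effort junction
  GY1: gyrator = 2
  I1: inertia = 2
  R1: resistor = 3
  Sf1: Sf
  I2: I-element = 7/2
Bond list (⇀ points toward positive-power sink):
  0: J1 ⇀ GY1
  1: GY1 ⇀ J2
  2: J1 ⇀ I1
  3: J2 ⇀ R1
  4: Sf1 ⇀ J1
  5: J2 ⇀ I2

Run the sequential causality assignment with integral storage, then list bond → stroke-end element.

b0 →J1
b1 →J2
b2 →I1
b3 →R1
b4 →Sf1
b5 →I2

β4 stroke→Sf1  (source Sf1 imposes f)
β2 stroke→I1  (prefer integral on I1)
β0 stroke→J1  (only one effort-in slot at J1)
β1 stroke→J2  (GY1 both-in/both-out from 0)
β3 stroke→R1  (J2: bond 1 brought effort, rest push out)
β5 stroke→I2  (0-jn J2 has e-setter on 1)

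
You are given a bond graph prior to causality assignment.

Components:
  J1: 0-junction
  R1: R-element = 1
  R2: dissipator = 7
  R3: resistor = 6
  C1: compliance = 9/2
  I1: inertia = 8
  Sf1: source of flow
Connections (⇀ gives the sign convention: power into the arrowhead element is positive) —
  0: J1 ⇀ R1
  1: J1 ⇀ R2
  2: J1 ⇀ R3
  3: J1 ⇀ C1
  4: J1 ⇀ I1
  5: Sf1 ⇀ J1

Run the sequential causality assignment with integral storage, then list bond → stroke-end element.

β0 →R1
β1 →R2
β2 →R3
β3 →J1
β4 →I1
β5 →Sf1

bond 5 |Sf1  (source Sf1 imposes f)
bond 3 |J1  (prefer integral on C1)
bond 0 |R1  (J1: bond 3 brought effort, rest push out)
bond 1 |R2  (J1 effort already set via bond 3)
bond 2 |R3  (J1 effort already set via bond 3)
bond 4 |I1  (J1 effort already set via bond 3)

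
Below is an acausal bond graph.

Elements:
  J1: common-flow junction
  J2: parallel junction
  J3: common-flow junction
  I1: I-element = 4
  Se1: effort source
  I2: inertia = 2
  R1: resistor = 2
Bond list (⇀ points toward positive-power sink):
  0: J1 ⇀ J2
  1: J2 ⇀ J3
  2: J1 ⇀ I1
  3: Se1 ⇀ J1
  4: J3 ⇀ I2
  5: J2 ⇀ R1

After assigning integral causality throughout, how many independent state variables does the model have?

bond 3 stroke→J1  (source Se1 imposes e)
bond 2 stroke→I1  (prefer integral on I1)
bond 0 stroke→J1  (J1: bond 2 brought flow, rest push out)
bond 4 stroke→I2  (prefer integral on I2)
bond 1 stroke→J3  (common-f at J3 fixed by 4)
bond 5 stroke→J2  (only one effort-in slot at J2)

2  (I1, I2 all integral)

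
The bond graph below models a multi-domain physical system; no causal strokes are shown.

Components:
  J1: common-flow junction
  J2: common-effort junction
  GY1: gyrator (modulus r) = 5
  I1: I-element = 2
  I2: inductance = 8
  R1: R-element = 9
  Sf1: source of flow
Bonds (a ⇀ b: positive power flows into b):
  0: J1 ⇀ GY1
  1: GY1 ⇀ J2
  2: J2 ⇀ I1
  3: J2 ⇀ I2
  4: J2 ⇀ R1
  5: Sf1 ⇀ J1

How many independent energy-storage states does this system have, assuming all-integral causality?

2  (I1, I2 all integral)

β5 →Sf1  (Sf1 (Sf) sets flow on bond)
β0 →J1  (J1: bond 5 brought flow, rest push out)
β1 →J2  (GY1 both-in/both-out from 0)
β2 →I1  (common-e at J2 fixed by 1)
β3 →I2  (J2 effort already set via bond 1)
β4 →R1  (0-jn J2 has e-setter on 1)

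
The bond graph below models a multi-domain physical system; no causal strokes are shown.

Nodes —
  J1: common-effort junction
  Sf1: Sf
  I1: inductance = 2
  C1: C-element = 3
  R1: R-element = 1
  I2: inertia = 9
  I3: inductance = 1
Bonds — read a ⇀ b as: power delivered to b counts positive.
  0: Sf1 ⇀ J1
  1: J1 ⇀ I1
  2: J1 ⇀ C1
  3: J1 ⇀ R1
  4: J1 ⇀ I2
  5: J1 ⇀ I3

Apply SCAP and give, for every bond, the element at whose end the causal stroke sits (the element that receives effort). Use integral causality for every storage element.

b0 stroke at Sf1
b1 stroke at I1
b2 stroke at J1
b3 stroke at R1
b4 stroke at I2
b5 stroke at I3

β0 |Sf1  (Sf1 fixes flow; stroke at Sf1)
β1 |I1  (I1: I, integral causality)
β2 |J1  (C1 integral (e out))
β3 |R1  (0-jn J1 has e-setter on 2)
β4 |I2  (0-jn J1 has e-setter on 2)
β5 |I3  (J1: bond 2 brought effort, rest push out)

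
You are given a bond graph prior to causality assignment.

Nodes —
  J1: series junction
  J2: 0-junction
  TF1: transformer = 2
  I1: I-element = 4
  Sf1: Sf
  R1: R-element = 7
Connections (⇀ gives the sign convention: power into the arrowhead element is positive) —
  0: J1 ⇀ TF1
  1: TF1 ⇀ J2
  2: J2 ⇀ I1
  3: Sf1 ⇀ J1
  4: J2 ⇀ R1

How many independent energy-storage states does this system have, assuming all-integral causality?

1  (I1 all integral)

bond 3 stroke→Sf1  (Sf1 (Sf) sets flow on bond)
bond 0 stroke→J1  (common-f at J1 fixed by 3)
bond 1 stroke→TF1  (through TF1, causality passes straight; one stroke at TF1)
bond 2 stroke→I1  (prefer integral on I1)
bond 4 stroke→J2  (J2 needs exactly one e-in)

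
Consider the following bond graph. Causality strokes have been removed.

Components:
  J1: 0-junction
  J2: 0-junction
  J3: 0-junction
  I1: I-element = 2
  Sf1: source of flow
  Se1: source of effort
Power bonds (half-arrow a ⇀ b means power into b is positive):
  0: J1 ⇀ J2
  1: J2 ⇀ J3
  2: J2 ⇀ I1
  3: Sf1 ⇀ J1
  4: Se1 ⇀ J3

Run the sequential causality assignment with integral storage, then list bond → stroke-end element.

β3 |Sf1  (Sf1: flow source, stroke at near end)
β4 |J3  (Se1: effort source, stroke at far end)
β0 |J1  (J1: last free bond brings effort in)
β1 |J2  (J3: bond 4 brought effort, rest push out)
β2 |I1  (J2: bond 1 brought effort, rest push out)

b0 →J1
b1 →J2
b2 →I1
b3 →Sf1
b4 →J3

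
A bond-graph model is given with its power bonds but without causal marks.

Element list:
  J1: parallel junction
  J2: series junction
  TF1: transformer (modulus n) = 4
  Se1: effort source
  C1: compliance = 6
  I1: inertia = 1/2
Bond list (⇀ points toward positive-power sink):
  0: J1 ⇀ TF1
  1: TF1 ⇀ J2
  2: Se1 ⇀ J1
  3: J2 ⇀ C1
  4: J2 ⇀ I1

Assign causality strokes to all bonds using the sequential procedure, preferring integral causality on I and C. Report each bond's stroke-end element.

bond 0 stroke→TF1
bond 1 stroke→J2
bond 2 stroke→J1
bond 3 stroke→J2
bond 4 stroke→I1

b2 |J1  (Se1 fixes effort; stroke away)
b0 |TF1  (common-e at J1 fixed by 2)
b1 |J2  (TF1: transformer flips bond 0)
b3 |J2  (prefer integral on C1)
b4 |I1  (J2: last free bond brings flow in)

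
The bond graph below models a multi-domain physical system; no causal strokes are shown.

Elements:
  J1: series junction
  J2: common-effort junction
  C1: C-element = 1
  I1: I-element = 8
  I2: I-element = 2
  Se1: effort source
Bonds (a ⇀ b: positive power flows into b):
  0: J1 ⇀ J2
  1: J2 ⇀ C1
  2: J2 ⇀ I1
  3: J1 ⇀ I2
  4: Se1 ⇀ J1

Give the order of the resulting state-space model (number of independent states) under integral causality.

3  (C1, I1, I2 all integral)

bond 4 →J1  (Se1: effort source, stroke at far end)
bond 1 →J2  (C1: C, integral causality)
bond 0 →J1  (J2 effort already set via bond 1)
bond 2 →I1  (J2 effort already set via bond 1)
bond 3 →I2  (only one flow-in slot at J1)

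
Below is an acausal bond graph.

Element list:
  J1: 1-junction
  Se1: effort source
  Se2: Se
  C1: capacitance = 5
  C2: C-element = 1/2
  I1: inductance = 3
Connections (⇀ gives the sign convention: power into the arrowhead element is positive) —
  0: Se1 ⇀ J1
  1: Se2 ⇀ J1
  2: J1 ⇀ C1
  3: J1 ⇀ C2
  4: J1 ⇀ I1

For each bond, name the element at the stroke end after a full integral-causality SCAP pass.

#0 stroke at J1
#1 stroke at J1
#2 stroke at J1
#3 stroke at J1
#4 stroke at I1

b0 |J1  (Se1 (Se) sets effort on bond)
b1 |J1  (Se2 (Se) sets effort on bond)
b2 |J1  (prefer integral on C1)
b3 |J1  (C2 integral (e out))
b4 |I1  (J1 needs exactly one f-in)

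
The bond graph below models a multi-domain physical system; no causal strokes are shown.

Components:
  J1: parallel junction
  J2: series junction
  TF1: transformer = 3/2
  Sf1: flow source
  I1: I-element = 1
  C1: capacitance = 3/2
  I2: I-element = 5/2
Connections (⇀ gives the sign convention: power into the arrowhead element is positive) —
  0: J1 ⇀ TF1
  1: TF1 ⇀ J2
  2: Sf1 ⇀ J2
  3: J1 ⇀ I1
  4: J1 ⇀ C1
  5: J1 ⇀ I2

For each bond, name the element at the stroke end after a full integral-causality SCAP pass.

b2 stroke at Sf1  (Sf1 (Sf) sets flow on bond)
b1 stroke at J2  (1-jn J2 has f-setter on 2)
b0 stroke at TF1  (through TF1, causality passes straight; one stroke at TF1)
b3 stroke at I1  (I1 integral (f out))
b4 stroke at J1  (C1: C, integral causality)
b5 stroke at I2  (J1: bond 4 brought effort, rest push out)

β0 stroke→TF1
β1 stroke→J2
β2 stroke→Sf1
β3 stroke→I1
β4 stroke→J1
β5 stroke→I2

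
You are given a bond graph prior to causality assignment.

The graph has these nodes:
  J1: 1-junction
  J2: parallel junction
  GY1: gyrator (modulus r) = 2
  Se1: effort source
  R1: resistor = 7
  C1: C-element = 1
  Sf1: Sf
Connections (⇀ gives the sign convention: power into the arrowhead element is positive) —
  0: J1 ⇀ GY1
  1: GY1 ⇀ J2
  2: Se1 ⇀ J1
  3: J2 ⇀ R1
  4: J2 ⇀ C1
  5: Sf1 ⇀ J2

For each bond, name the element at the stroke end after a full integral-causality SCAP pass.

bond 2 →J1  (source Se1 imposes e)
bond 5 →Sf1  (Sf1 fixes flow; stroke at Sf1)
bond 0 →GY1  (closing 1-jn rule on J1)
bond 1 →GY1  (GY1 both-in/both-out from 0)
bond 4 →J2  (C1 outputs effort q/C1)
bond 3 →R1  (J2: bond 4 brought effort, rest push out)

bond 0 stroke→GY1
bond 1 stroke→GY1
bond 2 stroke→J1
bond 3 stroke→R1
bond 4 stroke→J2
bond 5 stroke→Sf1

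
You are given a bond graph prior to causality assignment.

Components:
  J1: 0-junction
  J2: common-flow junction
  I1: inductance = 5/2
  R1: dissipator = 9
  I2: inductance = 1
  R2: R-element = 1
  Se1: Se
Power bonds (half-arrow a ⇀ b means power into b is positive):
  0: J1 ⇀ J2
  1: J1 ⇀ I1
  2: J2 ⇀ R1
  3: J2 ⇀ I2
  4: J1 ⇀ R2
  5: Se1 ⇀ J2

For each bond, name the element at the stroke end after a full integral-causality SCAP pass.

β5 →J2  (Se1: effort source, stroke at far end)
β1 →I1  (prefer integral on I1)
β3 →I2  (I2: I, integral causality)
β0 →J2  (common-f at J2 fixed by 3)
β2 →J2  (1-jn J2 has f-setter on 3)
β4 →J1  (only one effort-in slot at J1)

β0 stroke→J2
β1 stroke→I1
β2 stroke→J2
β3 stroke→I2
β4 stroke→J1
β5 stroke→J2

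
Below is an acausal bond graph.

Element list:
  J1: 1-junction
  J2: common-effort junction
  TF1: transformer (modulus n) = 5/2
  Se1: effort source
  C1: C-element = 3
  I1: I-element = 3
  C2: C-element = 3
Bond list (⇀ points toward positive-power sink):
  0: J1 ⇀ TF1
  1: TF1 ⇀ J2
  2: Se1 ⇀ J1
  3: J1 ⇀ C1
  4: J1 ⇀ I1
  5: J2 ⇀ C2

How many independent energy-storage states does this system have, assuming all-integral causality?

#2 stroke→J1  (source Se1 imposes e)
#3 stroke→J1  (C1 outputs effort q/C1)
#4 stroke→I1  (I1: I, integral causality)
#0 stroke→J1  (J1: bond 4 brought flow, rest push out)
#1 stroke→TF1  (TF1 one-in-one-out from 0)
#5 stroke→J2  (J2: last free bond brings effort in)

3  (C1, C2, I1 all integral)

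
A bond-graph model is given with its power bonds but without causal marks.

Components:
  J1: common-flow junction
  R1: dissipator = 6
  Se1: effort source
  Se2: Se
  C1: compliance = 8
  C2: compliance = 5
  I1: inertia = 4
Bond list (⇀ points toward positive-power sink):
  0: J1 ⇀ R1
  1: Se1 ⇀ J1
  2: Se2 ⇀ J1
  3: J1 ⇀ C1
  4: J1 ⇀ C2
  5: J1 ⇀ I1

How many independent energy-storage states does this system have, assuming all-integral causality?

3  (C1, C2, I1 all integral)

b1 →J1  (Se1: effort source, stroke at far end)
b2 →J1  (Se2: effort source, stroke at far end)
b3 →J1  (prefer integral on C1)
b4 →J1  (prefer integral on C2)
b5 →I1  (prefer integral on I1)
b0 →J1  (J1 flow already set via bond 5)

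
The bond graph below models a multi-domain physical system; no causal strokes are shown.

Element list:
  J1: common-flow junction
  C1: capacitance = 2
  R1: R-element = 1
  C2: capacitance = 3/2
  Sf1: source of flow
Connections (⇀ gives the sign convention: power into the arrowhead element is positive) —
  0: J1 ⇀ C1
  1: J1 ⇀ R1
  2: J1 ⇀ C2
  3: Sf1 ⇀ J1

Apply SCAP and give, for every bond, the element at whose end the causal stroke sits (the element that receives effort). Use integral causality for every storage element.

β0 stroke→J1
β1 stroke→J1
β2 stroke→J1
β3 stroke→Sf1

bond 3 stroke→Sf1  (Sf1 fixes flow; stroke at Sf1)
bond 0 stroke→J1  (J1 flow already set via bond 3)
bond 1 stroke→J1  (J1 flow already set via bond 3)
bond 2 stroke→J1  (J1 flow already set via bond 3)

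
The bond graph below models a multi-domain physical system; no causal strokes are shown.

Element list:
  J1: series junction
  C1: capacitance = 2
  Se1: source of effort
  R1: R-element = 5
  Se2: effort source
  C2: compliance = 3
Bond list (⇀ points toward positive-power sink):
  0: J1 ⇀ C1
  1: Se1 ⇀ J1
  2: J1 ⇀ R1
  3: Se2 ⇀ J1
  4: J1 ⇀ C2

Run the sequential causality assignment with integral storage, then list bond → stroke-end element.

β0 |J1
β1 |J1
β2 |R1
β3 |J1
β4 |J1

bond 1 stroke at J1  (source Se1 imposes e)
bond 3 stroke at J1  (Se2 (Se) sets effort on bond)
bond 0 stroke at J1  (C1: C, integral causality)
bond 4 stroke at J1  (C2 integral (e out))
bond 2 stroke at R1  (J1 needs exactly one f-in)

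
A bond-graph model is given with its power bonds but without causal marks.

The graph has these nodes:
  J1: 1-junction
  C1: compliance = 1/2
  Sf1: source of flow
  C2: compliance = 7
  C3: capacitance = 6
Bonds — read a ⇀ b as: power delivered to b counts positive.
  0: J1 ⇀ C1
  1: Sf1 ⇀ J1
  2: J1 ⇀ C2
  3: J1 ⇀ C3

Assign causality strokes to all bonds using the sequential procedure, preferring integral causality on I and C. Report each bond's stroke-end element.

#0 stroke at J1
#1 stroke at Sf1
#2 stroke at J1
#3 stroke at J1

#1 stroke at Sf1  (Sf1 fixes flow; stroke at Sf1)
#0 stroke at J1  (1-jn J1 has f-setter on 1)
#2 stroke at J1  (common-f at J1 fixed by 1)
#3 stroke at J1  (1-jn J1 has f-setter on 1)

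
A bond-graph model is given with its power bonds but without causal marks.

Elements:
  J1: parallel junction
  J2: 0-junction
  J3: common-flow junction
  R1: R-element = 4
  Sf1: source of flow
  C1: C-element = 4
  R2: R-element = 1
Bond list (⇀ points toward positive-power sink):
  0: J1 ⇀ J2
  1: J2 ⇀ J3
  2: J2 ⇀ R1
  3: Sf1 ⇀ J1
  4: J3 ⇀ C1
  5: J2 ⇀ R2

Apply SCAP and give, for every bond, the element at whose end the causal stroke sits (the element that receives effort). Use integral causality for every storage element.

bond 3 stroke→Sf1  (Sf1 (Sf) sets flow on bond)
bond 0 stroke→J1  (closing 0-jn rule on J1)
bond 4 stroke→J3  (C1 outputs effort q/C1)
bond 1 stroke→J2  (J3: last free bond brings flow in)
bond 2 stroke→R1  (0-jn J2 has e-setter on 1)
bond 5 stroke→R2  (0-jn J2 has e-setter on 1)

b0 stroke→J1
b1 stroke→J2
b2 stroke→R1
b3 stroke→Sf1
b4 stroke→J3
b5 stroke→R2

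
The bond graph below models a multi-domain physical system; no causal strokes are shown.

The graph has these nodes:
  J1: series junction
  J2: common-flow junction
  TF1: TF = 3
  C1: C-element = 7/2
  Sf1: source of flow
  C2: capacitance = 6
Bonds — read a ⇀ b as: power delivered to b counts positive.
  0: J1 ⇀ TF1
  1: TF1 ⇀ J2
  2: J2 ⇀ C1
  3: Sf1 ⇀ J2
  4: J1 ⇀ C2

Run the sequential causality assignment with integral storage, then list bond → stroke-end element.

b3 →Sf1  (Sf1 fixes flow; stroke at Sf1)
b1 →J2  (common-f at J2 fixed by 3)
b2 →J2  (J2 flow already set via bond 3)
b0 →TF1  (TF1: transformer flips bond 1)
b4 →J1  (J1: bond 0 brought flow, rest push out)

b0 stroke→TF1
b1 stroke→J2
b2 stroke→J2
b3 stroke→Sf1
b4 stroke→J1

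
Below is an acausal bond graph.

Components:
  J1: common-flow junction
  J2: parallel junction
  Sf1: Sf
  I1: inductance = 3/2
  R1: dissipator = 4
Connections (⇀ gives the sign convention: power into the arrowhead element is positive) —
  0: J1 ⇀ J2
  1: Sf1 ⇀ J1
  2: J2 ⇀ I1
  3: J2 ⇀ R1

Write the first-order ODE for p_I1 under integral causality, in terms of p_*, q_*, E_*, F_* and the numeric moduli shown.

β1 |Sf1  (source Sf1 imposes f)
β0 |J1  (J1: bond 1 brought flow, rest push out)
β2 |I1  (prefer integral on I1)
β3 |J2  (closing 0-jn rule on J2)

dp_I1/dt = 4*F_Sf1 - 8*p_I1/3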